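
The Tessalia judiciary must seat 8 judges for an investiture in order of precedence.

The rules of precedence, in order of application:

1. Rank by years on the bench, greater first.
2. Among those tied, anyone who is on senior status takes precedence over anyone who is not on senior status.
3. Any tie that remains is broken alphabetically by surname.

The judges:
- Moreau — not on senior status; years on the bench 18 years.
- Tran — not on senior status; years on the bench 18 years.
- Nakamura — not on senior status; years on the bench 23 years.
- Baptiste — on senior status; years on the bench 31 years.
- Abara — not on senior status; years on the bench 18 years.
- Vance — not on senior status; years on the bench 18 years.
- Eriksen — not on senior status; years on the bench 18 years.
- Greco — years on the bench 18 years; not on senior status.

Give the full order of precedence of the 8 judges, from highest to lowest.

By years on the bench (higher first): Baptiste (31 years); then Nakamura (23 years); then Abara, Eriksen, Greco, Moreau, Tran and Vance (each 18 years).
Abara, Eriksen, Greco, Moreau, Tran and Vance are each not on senior status, so the next rule applies.
Among Abara, Eriksen, Greco, Moreau, Tran and Vance, alphabetically by surname: Abara before Eriksen before Greco before Moreau before Tran before Vance.
Full order: Baptiste, Nakamura, Abara, Eriksen, Greco, Moreau, Tran, Vance.

Baptiste, Nakamura, Abara, Eriksen, Greco, Moreau, Tran, Vance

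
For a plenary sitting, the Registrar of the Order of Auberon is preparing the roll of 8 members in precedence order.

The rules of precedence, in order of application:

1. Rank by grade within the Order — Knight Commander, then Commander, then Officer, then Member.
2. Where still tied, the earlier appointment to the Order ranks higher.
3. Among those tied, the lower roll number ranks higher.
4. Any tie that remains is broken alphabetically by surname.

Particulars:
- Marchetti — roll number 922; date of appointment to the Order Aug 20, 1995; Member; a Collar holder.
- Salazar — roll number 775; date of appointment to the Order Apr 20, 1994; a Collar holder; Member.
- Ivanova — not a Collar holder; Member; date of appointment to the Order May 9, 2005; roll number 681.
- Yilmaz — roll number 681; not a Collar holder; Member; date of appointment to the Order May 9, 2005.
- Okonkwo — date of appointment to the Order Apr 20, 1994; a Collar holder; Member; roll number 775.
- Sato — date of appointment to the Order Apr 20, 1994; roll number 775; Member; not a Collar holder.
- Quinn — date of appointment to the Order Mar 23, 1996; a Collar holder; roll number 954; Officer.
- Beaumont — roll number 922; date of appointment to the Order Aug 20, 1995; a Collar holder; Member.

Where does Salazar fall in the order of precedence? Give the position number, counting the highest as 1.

By grade within the Order: Quinn (Officer); then Okonkwo, Salazar, Sato, Beaumont, Marchetti, Ivanova and Yilmaz (Member).
Among Okonkwo, Salazar, Sato, Beaumont, Marchetti, Ivanova and Yilmaz, by date of appointment to the Order (earlier first): Okonkwo, Salazar and Sato (Apr 20, 1994) before Beaumont and Marchetti (Aug 20, 1995) before Ivanova and Yilmaz (May 9, 2005).
Okonkwo, Salazar and Sato all have roll number 775, so the next rule applies.
Among Okonkwo, Salazar and Sato, alphabetically by surname: Okonkwo before Salazar before Sato.
Beaumont and Marchetti both have roll number 922, so the next rule applies.
Among Beaumont and Marchetti, alphabetically by surname: Beaumont before Marchetti.
Ivanova and Yilmaz both have roll number 681, so the next rule applies.
Among Ivanova and Yilmaz, alphabetically by surname: Ivanova before Yilmaz.
Order: Quinn, Okonkwo, Salazar, Sato, Beaumont, Marchetti, Ivanova, Yilmaz. So position 3.

3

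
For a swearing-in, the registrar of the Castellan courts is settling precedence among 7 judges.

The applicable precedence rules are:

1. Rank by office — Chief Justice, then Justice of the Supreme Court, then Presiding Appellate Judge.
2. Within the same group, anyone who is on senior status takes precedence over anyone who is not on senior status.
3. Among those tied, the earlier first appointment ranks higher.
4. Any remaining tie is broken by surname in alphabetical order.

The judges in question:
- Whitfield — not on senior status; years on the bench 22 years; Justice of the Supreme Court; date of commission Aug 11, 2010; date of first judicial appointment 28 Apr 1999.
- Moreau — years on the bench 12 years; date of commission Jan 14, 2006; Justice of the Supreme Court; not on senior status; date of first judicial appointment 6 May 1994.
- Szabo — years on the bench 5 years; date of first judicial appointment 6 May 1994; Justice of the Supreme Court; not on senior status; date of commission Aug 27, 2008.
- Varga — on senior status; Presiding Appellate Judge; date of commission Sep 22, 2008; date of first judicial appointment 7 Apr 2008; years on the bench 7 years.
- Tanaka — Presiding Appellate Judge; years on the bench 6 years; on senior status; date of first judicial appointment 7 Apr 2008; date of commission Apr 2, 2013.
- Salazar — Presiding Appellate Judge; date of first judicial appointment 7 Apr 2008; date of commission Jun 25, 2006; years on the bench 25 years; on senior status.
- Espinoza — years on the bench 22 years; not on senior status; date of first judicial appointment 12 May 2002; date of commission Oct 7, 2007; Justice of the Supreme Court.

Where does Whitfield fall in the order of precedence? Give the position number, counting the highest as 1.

3

By office: Moreau, Szabo, Whitfield and Espinoza (Justice of the Supreme Court); then Salazar, Tanaka and Varga (Presiding Appellate Judge).
Moreau, Szabo, Whitfield and Espinoza are each not on senior status, so the next rule applies.
Among Moreau, Szabo, Whitfield and Espinoza, by date of first judicial appointment (earlier first): Moreau and Szabo (6 May 1994) before Whitfield (28 Apr 1999) before Espinoza (12 May 2002).
Among Moreau and Szabo, alphabetically by surname: Moreau before Szabo.
Salazar, Tanaka and Varga are each on senior status, so the next rule applies.
Salazar, Tanaka and Varga all have date of first judicial appointment 7 Apr 2008, so the next rule applies.
Among Salazar, Tanaka and Varga, alphabetically by surname: Salazar before Tanaka before Varga.
Order: Moreau, Szabo, Whitfield, Espinoza, Salazar, Tanaka, Varga. So position 3.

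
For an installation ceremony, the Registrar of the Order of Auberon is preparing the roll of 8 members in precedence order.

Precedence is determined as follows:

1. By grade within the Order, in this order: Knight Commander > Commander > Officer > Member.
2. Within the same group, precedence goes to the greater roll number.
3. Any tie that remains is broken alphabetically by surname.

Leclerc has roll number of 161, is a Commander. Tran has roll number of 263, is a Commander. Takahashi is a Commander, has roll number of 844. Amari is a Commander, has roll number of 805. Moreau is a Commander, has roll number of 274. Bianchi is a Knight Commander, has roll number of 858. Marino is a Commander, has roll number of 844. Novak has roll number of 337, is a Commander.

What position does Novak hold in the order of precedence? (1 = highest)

By grade within the Order: Bianchi (Knight Commander); then Marino, Takahashi, Amari, Novak, Moreau, Tran and Leclerc (Commander).
Among Marino, Takahashi, Amari, Novak, Moreau, Tran and Leclerc, by roll number (higher first): Marino and Takahashi (844) before Amari (805) before Novak (337) before Moreau (274) before Tran (263) before Leclerc (161).
Among Marino and Takahashi, alphabetically by surname: Marino before Takahashi.
Order: Bianchi, Marino, Takahashi, Amari, Novak, Moreau, Tran, Leclerc. So position 5.

5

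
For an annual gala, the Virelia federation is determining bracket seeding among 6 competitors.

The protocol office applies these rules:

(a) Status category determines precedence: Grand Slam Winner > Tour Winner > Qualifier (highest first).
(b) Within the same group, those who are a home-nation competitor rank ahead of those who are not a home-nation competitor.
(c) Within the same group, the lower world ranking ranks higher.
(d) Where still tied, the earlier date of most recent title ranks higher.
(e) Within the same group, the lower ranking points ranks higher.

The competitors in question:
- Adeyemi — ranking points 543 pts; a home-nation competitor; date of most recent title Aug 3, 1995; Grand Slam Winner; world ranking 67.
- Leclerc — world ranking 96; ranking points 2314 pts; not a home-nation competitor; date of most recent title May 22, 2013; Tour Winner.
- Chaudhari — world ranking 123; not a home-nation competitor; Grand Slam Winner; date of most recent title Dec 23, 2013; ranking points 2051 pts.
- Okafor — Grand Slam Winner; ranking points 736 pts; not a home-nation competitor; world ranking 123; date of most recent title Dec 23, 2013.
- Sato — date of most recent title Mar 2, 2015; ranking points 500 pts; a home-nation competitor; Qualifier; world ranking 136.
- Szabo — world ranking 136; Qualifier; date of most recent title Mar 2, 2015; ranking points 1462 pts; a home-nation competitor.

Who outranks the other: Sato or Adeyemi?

Adeyemi

By status category: Adeyemi, Okafor and Chaudhari (Grand Slam Winner); then Leclerc (Tour Winner); then Sato and Szabo (Qualifier).
Among Adeyemi, Okafor and Chaudhari, a home-nation competitor before not a home-nation competitor: Adeyemi (a home-nation competitor) before Okafor and Chaudhari (not a home-nation competitor).
Okafor and Chaudhari both have world ranking 123, so the next rule applies.
Okafor and Chaudhari both have date of most recent title Dec 23, 2013, so the next rule applies.
Among Okafor and Chaudhari, by ranking points (lower first): Okafor (736 pts) before Chaudhari (2051 pts).
Sato and Szabo are each a home-nation competitor, so the next rule applies.
Sato and Szabo both have world ranking 136, so the next rule applies.
Sato and Szabo both have date of most recent title Mar 2, 2015, so the next rule applies.
Among Sato and Szabo, by ranking points (lower first): Sato (500 pts) before Szabo (1462 pts).
So Adeyemi takes precedence.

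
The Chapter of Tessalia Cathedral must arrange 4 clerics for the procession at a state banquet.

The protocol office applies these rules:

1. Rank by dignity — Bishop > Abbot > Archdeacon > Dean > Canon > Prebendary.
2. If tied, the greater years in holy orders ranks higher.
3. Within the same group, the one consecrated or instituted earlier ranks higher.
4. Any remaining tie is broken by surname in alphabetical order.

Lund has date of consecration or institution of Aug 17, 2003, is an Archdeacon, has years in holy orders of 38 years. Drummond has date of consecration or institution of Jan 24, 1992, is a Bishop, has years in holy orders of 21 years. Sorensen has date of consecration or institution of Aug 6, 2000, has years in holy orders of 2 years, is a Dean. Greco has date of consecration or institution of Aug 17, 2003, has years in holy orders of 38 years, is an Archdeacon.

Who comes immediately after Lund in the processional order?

Sorensen

By dignity: Drummond (Bishop); then Greco and Lund (Archdeacon); then Sorensen (Dean).
Greco and Lund both have years in holy orders 38 years, so the next rule applies.
Greco and Lund both have date of consecration or institution Aug 17, 2003, so the next rule applies.
Among Greco and Lund, alphabetically by surname: Greco before Lund.
Order: Drummond, Greco, Lund, Sorensen.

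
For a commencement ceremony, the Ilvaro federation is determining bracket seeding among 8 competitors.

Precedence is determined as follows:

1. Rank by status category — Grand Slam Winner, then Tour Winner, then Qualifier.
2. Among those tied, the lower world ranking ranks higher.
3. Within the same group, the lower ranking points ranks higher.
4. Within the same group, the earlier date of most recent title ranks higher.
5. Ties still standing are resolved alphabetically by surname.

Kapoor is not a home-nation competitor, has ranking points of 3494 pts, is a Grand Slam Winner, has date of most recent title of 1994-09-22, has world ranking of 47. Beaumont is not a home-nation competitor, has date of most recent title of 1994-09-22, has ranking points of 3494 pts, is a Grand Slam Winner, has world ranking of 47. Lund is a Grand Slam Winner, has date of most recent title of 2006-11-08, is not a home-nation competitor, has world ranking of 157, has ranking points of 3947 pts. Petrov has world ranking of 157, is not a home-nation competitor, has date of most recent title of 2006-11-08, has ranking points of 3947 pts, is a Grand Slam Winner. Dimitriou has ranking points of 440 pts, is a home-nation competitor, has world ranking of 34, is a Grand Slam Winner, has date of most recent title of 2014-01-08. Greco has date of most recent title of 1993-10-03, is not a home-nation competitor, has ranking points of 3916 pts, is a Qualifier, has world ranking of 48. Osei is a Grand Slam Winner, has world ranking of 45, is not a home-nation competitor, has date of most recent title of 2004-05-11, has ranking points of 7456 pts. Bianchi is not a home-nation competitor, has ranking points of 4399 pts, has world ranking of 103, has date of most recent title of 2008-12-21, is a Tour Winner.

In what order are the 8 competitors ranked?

By status category: Dimitriou, Osei, Beaumont, Kapoor, Lund and Petrov (Grand Slam Winner); then Bianchi (Tour Winner); then Greco (Qualifier).
Among Dimitriou, Osei, Beaumont, Kapoor, Lund and Petrov, by world ranking (lower first): Dimitriou (34) before Osei (45) before Beaumont and Kapoor (47) before Lund and Petrov (157).
Beaumont and Kapoor both have ranking points 3494 pts, so the next rule applies.
Beaumont and Kapoor both have date of most recent title 1994-09-22, so the next rule applies.
Among Beaumont and Kapoor, alphabetically by surname: Beaumont before Kapoor.
Lund and Petrov both have ranking points 3947 pts, so the next rule applies.
Lund and Petrov both have date of most recent title 2006-11-08, so the next rule applies.
Among Lund and Petrov, alphabetically by surname: Lund before Petrov.
Full order: Dimitriou, Osei, Beaumont, Kapoor, Lund, Petrov, Bianchi, Greco.

Dimitriou, Osei, Beaumont, Kapoor, Lund, Petrov, Bianchi, Greco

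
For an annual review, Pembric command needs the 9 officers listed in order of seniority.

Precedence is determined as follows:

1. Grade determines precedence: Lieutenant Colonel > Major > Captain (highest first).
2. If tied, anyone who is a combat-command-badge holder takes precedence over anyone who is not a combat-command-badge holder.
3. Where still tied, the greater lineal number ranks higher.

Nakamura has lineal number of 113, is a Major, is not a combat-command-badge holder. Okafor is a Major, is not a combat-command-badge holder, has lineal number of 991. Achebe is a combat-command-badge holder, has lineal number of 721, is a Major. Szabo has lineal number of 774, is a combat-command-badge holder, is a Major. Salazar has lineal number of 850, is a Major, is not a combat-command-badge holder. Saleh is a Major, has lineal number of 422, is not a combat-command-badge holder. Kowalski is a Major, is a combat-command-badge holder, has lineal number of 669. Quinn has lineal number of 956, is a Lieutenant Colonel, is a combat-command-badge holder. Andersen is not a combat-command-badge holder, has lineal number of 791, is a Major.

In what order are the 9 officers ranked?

By grade: Quinn (Lieutenant Colonel); then Szabo, Achebe, Kowalski, Okafor, Salazar, Andersen, Saleh and Nakamura (Major).
Among Szabo, Achebe, Kowalski, Okafor, Salazar, Andersen, Saleh and Nakamura, a combat-command-badge holder before not a combat-command-badge holder: Szabo, Achebe and Kowalski (a combat-command-badge holder) before Okafor, Salazar, Andersen, Saleh and Nakamura (not a combat-command-badge holder).
Among Szabo, Achebe and Kowalski, by lineal number (higher first): Szabo (774) before Achebe (721) before Kowalski (669).
Among Okafor, Salazar, Andersen, Saleh and Nakamura, by lineal number (higher first): Okafor (991) before Salazar (850) before Andersen (791) before Saleh (422) before Nakamura (113).
Full order: Quinn, Szabo, Achebe, Kowalski, Okafor, Salazar, Andersen, Saleh, Nakamura.

Quinn, Szabo, Achebe, Kowalski, Okafor, Salazar, Andersen, Saleh, Nakamura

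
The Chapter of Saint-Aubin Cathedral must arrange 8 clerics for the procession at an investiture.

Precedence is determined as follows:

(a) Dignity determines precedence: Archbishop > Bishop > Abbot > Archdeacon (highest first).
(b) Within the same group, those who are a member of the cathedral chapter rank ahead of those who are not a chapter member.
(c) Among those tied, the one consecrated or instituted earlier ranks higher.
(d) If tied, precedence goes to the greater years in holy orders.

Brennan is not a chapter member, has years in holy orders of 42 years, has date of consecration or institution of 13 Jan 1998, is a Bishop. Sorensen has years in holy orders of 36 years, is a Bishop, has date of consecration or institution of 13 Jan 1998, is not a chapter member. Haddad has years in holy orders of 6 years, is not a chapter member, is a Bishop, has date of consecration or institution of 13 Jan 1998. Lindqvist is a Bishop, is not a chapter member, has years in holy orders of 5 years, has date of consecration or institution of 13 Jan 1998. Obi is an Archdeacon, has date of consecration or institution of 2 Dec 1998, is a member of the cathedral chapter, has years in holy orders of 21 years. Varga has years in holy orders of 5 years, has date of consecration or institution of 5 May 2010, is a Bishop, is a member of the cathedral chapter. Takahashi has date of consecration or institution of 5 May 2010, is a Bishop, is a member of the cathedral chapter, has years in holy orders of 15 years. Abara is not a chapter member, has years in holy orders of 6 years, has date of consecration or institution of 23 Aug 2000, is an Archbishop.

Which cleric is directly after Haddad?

Lindqvist

By dignity: Abara (Archbishop); then Takahashi, Varga, Brennan, Sorensen, Haddad and Lindqvist (Bishop); then Obi (Archdeacon).
Among Takahashi, Varga, Brennan, Sorensen, Haddad and Lindqvist, a member of the cathedral chapter before not a chapter member: Takahashi and Varga (a member of the cathedral chapter) before Brennan, Sorensen, Haddad and Lindqvist (not a chapter member).
Takahashi and Varga both have date of consecration or institution 5 May 2010, so the next rule applies.
Among Takahashi and Varga, by years in holy orders (higher first): Takahashi (15 years) before Varga (5 years).
Brennan, Sorensen, Haddad and Lindqvist all have date of consecration or institution 13 Jan 1998, so the next rule applies.
Among Brennan, Sorensen, Haddad and Lindqvist, by years in holy orders (higher first): Brennan (42 years) before Sorensen (36 years) before Haddad (6 years) before Lindqvist (5 years).
Order: Abara, Takahashi, Varga, Brennan, Sorensen, Haddad, Lindqvist, Obi.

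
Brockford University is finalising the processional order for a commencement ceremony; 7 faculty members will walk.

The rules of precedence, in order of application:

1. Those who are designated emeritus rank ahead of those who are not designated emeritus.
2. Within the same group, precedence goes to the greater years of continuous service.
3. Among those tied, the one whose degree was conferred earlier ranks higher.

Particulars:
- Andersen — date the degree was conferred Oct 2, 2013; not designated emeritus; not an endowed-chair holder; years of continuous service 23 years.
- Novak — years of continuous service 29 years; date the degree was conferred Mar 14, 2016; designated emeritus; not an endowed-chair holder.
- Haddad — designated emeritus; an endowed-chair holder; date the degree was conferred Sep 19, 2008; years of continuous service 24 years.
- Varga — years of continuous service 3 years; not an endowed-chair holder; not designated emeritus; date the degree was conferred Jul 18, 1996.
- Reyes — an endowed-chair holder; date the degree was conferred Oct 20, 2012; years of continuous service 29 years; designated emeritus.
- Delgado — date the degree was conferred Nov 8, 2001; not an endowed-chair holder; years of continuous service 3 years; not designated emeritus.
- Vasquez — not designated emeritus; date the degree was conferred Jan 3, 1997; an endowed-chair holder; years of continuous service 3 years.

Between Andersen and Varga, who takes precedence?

By the first rule: Reyes, Novak and Haddad (each designated emeritus); then Andersen, Varga, Vasquez and Delgado (each not designated emeritus).
Among Reyes, Novak and Haddad, by years of continuous service (higher first): Reyes and Novak (29 years) before Haddad (24 years).
Among Reyes and Novak, by date the degree was conferred (earlier first): Reyes (Oct 20, 2012) before Novak (Mar 14, 2016).
Among Andersen, Varga, Vasquez and Delgado, by years of continuous service (higher first): Andersen (23 years) before Varga, Vasquez and Delgado (3 years).
Among Varga, Vasquez and Delgado, by date the degree was conferred (earlier first): Varga (Jul 18, 1996) before Vasquez (Jan 3, 1997) before Delgado (Nov 8, 2001).
So Andersen takes precedence.

Andersen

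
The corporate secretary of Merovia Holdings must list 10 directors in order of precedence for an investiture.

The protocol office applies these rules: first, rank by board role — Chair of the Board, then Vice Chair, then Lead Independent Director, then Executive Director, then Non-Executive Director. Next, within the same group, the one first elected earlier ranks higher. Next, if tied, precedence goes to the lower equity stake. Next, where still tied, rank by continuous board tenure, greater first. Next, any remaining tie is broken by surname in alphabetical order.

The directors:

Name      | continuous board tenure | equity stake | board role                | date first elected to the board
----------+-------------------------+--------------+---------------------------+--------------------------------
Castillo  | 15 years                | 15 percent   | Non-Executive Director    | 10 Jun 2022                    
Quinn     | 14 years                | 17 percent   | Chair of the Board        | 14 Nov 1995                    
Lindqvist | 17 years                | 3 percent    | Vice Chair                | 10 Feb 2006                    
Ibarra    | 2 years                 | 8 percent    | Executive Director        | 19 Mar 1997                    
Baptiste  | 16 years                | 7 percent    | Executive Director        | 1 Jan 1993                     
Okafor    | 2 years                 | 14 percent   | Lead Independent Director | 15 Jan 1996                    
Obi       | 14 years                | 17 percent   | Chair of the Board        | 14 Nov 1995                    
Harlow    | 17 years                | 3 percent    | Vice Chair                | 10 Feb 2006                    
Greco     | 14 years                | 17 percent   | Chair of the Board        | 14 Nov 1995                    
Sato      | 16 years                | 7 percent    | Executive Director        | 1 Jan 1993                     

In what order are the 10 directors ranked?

Greco, Obi, Quinn, Harlow, Lindqvist, Okafor, Baptiste, Sato, Ibarra, Castillo

By board role: Greco, Obi and Quinn (Chair of the Board); then Harlow and Lindqvist (Vice Chair); then Okafor (Lead Independent Director); then Baptiste, Sato and Ibarra (Executive Director); then Castillo (Non-Executive Director).
Greco, Obi and Quinn all have date first elected to the board 14 Nov 1995, so the next rule applies.
Greco, Obi and Quinn all have equity stake 17 percent, so the next rule applies.
Greco, Obi and Quinn all have continuous board tenure 14 years, so the next rule applies.
Among Greco, Obi and Quinn, alphabetically by surname: Greco before Obi before Quinn.
Harlow and Lindqvist both have date first elected to the board 10 Feb 2006, so the next rule applies.
Harlow and Lindqvist both have equity stake 3 percent, so the next rule applies.
Harlow and Lindqvist both have continuous board tenure 17 years, so the next rule applies.
Among Harlow and Lindqvist, alphabetically by surname: Harlow before Lindqvist.
Among Baptiste, Sato and Ibarra, by date first elected to the board (earlier first): Baptiste and Sato (1 Jan 1993) before Ibarra (19 Mar 1997).
Baptiste and Sato both have equity stake 7 percent, so the next rule applies.
Baptiste and Sato both have continuous board tenure 16 years, so the next rule applies.
Among Baptiste and Sato, alphabetically by surname: Baptiste before Sato.
Full order: Greco, Obi, Quinn, Harlow, Lindqvist, Okafor, Baptiste, Sato, Ibarra, Castillo.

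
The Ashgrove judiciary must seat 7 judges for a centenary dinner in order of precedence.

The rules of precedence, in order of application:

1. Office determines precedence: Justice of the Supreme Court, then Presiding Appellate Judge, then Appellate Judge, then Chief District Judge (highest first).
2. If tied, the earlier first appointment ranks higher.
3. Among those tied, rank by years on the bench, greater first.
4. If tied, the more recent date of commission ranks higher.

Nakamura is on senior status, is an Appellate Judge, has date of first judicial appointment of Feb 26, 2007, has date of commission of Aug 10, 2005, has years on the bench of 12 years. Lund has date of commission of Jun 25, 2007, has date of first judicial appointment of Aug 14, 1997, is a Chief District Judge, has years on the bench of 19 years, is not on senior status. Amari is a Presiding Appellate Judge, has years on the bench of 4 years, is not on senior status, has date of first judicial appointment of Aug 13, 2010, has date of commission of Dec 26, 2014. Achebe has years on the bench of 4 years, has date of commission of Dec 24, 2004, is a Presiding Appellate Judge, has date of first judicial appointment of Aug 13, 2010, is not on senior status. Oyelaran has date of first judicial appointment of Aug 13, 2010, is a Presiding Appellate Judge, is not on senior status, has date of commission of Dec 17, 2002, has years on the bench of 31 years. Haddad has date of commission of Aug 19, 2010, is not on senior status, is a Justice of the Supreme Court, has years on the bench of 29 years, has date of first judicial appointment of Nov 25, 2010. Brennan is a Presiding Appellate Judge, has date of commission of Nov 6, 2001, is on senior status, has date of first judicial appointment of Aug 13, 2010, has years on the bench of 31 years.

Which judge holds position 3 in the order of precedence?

By office: Haddad (Justice of the Supreme Court); then Oyelaran, Brennan, Amari and Achebe (Presiding Appellate Judge); then Nakamura (Appellate Judge); then Lund (Chief District Judge).
Oyelaran, Brennan, Amari and Achebe all have date of first judicial appointment Aug 13, 2010, so the next rule applies.
Among Oyelaran, Brennan, Amari and Achebe, by years on the bench (higher first): Oyelaran and Brennan (31 years) before Amari and Achebe (4 years).
Among Oyelaran and Brennan, by date of commission (later first): Oyelaran (Dec 17, 2002) before Brennan (Nov 6, 2001).
Among Amari and Achebe, by date of commission (later first): Amari (Dec 26, 2014) before Achebe (Dec 24, 2004).
Order: Haddad, Oyelaran, Brennan, Amari, Achebe, Nakamura, Lund.

Brennan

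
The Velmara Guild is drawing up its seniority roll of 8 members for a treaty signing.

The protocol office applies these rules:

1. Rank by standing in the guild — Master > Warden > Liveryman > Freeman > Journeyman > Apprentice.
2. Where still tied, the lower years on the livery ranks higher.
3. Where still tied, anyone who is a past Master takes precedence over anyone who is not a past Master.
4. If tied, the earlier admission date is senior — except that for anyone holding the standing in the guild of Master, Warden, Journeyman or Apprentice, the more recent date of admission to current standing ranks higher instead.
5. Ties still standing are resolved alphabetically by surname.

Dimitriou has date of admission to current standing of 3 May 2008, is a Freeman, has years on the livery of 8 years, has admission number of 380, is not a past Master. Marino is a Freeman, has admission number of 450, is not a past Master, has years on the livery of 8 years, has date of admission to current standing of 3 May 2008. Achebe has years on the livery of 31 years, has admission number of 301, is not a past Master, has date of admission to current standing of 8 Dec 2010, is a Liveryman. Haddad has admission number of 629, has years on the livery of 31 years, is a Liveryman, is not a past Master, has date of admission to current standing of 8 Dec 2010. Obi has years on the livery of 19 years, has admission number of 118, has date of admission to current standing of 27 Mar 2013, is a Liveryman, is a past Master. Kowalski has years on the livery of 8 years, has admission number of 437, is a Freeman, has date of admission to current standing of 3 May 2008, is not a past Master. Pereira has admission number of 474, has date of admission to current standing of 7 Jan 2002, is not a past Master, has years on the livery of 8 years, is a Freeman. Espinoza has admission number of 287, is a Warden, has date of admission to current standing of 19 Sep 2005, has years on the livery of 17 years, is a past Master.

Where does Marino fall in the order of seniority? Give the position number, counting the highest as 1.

8

By standing in the guild: Espinoza (Warden); then Obi, Achebe and Haddad (Liveryman); then Pereira, Dimitriou, Kowalski and Marino (Freeman).
Among Obi, Achebe and Haddad, by years on the livery (lower first): Obi (19 years) before Achebe and Haddad (31 years).
Achebe and Haddad are each not a past Master, so the next rule applies.
Achebe and Haddad both have date of admission to current standing 8 Dec 2010, so the next rule applies.
Among Achebe and Haddad, alphabetically by surname: Achebe before Haddad.
Pereira, Dimitriou, Kowalski and Marino all have years on the livery 8 years, so the next rule applies.
Pereira, Dimitriou, Kowalski and Marino are each not a past Master, so the next rule applies.
Among Pereira, Dimitriou, Kowalski and Marino, by date of admission to current standing (earlier first): Pereira (7 Jan 2002) before Dimitriou, Kowalski and Marino (3 May 2008).
Among Dimitriou, Kowalski and Marino, alphabetically by surname: Dimitriou before Kowalski before Marino.
Order: Espinoza, Obi, Achebe, Haddad, Pereira, Dimitriou, Kowalski, Marino. So position 8.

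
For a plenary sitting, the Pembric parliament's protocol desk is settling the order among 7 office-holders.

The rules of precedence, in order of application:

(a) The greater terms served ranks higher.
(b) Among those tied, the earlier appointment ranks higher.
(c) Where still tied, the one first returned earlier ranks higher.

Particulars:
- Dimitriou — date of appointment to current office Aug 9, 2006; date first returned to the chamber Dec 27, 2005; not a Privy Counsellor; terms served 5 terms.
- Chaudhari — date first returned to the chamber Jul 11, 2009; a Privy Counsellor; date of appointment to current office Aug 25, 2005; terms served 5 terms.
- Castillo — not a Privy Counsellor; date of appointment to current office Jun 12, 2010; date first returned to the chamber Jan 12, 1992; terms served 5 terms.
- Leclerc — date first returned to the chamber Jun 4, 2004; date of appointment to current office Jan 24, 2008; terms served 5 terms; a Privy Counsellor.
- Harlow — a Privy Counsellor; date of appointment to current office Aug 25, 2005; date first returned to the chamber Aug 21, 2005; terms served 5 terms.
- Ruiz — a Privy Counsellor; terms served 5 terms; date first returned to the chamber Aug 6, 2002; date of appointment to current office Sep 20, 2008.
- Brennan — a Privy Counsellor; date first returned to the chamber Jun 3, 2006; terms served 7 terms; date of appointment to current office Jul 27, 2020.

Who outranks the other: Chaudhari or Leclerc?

By terms served (higher first): Brennan (7 terms); then Harlow, Chaudhari, Dimitriou, Leclerc, Ruiz and Castillo (each 5 terms).
Among Harlow, Chaudhari, Dimitriou, Leclerc, Ruiz and Castillo, by date of appointment to current office (earlier first): Harlow and Chaudhari (Aug 25, 2005) before Dimitriou (Aug 9, 2006) before Leclerc (Jan 24, 2008) before Ruiz (Sep 20, 2008) before Castillo (Jun 12, 2010).
Among Harlow and Chaudhari, by date first returned to the chamber (earlier first): Harlow (Aug 21, 2005) before Chaudhari (Jul 11, 2009).
So Chaudhari takes precedence.

Chaudhari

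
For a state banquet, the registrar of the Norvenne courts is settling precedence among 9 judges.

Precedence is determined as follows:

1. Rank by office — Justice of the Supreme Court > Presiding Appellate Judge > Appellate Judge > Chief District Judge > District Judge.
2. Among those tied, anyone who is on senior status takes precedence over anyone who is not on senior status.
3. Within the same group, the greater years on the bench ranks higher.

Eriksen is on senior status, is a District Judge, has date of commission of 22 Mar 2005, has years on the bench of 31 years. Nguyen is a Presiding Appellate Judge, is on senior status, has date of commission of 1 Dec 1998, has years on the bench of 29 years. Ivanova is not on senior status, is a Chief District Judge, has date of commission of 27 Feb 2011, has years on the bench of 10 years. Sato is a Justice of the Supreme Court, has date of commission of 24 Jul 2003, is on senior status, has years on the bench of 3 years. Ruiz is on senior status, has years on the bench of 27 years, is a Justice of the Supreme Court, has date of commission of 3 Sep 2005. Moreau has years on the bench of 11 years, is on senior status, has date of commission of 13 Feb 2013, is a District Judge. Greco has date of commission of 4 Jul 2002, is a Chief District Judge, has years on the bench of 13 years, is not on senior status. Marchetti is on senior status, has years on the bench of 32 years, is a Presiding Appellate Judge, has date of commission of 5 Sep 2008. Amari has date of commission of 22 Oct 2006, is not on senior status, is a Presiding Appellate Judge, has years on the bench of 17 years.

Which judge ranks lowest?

By office: Ruiz and Sato (Justice of the Supreme Court); then Marchetti, Nguyen and Amari (Presiding Appellate Judge); then Greco and Ivanova (Chief District Judge); then Eriksen and Moreau (District Judge).
Ruiz and Sato are each on senior status, so the next rule applies.
Among Ruiz and Sato, by years on the bench (higher first): Ruiz (27 years) before Sato (3 years).
Among Marchetti, Nguyen and Amari, on senior status before not on senior status: Marchetti and Nguyen (on senior status) before Amari (not on senior status).
Among Marchetti and Nguyen, by years on the bench (higher first): Marchetti (32 years) before Nguyen (29 years).
Greco and Ivanova are each not on senior status, so the next rule applies.
Among Greco and Ivanova, by years on the bench (higher first): Greco (13 years) before Ivanova (10 years).
Eriksen and Moreau are each on senior status, so the next rule applies.
Among Eriksen and Moreau, by years on the bench (higher first): Eriksen (31 years) before Moreau (11 years).
Order: Ruiz, Sato, Marchetti, Nguyen, Amari, Greco, Ivanova, Eriksen, Moreau.

Moreau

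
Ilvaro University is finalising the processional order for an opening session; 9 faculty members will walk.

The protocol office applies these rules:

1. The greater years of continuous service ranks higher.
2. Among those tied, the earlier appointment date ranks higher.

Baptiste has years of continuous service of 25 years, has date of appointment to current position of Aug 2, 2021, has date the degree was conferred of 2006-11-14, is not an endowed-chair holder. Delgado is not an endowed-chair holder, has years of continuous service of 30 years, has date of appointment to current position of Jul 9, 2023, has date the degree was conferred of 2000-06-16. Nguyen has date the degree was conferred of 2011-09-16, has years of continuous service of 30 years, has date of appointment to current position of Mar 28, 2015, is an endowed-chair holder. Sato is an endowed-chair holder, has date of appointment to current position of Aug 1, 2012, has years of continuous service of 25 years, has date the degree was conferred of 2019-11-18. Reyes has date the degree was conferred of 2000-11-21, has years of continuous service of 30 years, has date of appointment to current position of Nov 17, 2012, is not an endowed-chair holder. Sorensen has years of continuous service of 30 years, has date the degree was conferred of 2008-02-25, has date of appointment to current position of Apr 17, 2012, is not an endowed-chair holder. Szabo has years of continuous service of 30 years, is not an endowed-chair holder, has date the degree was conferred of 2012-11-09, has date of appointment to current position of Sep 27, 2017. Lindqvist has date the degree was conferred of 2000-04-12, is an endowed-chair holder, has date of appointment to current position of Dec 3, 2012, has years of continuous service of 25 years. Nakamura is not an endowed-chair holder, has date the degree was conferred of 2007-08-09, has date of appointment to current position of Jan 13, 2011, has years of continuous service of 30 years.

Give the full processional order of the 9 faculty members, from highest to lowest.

Nakamura, Sorensen, Reyes, Nguyen, Szabo, Delgado, Sato, Lindqvist, Baptiste

By years of continuous service (higher first): Nakamura, Sorensen, Reyes, Nguyen, Szabo and Delgado (each 30 years); then Sato, Lindqvist and Baptiste (each 25 years).
Among Nakamura, Sorensen, Reyes, Nguyen, Szabo and Delgado, by date of appointment to current position (earlier first): Nakamura (Jan 13, 2011) before Sorensen (Apr 17, 2012) before Reyes (Nov 17, 2012) before Nguyen (Mar 28, 2015) before Szabo (Sep 27, 2017) before Delgado (Jul 9, 2023).
Among Sato, Lindqvist and Baptiste, by date of appointment to current position (earlier first): Sato (Aug 1, 2012) before Lindqvist (Dec 3, 2012) before Baptiste (Aug 2, 2021).
Full order: Nakamura, Sorensen, Reyes, Nguyen, Szabo, Delgado, Sato, Lindqvist, Baptiste.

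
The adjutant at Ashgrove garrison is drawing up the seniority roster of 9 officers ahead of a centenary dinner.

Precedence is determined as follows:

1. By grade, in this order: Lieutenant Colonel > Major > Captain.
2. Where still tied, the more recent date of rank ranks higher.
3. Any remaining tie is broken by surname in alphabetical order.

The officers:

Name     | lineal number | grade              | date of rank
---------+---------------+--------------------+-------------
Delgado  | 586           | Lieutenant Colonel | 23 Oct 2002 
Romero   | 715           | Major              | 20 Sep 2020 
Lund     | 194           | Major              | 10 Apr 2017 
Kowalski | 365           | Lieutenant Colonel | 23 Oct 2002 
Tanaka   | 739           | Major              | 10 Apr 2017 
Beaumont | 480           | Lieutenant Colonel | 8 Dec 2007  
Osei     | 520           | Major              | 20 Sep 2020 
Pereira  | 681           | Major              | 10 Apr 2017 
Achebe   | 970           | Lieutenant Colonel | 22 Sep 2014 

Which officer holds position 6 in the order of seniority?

Romero

By grade: Achebe, Beaumont, Delgado and Kowalski (Lieutenant Colonel); then Osei, Romero, Lund, Pereira and Tanaka (Major).
Among Achebe, Beaumont, Delgado and Kowalski, by date of rank (later first): Achebe (22 Sep 2014) before Beaumont (8 Dec 2007) before Delgado and Kowalski (23 Oct 2002).
Among Delgado and Kowalski, alphabetically by surname: Delgado before Kowalski.
Among Osei, Romero, Lund, Pereira and Tanaka, by date of rank (later first): Osei and Romero (20 Sep 2020) before Lund, Pereira and Tanaka (10 Apr 2017).
Among Osei and Romero, alphabetically by surname: Osei before Romero.
Among Lund, Pereira and Tanaka, alphabetically by surname: Lund before Pereira before Tanaka.
Order: Achebe, Beaumont, Delgado, Kowalski, Osei, Romero, Lund, Pereira, Tanaka.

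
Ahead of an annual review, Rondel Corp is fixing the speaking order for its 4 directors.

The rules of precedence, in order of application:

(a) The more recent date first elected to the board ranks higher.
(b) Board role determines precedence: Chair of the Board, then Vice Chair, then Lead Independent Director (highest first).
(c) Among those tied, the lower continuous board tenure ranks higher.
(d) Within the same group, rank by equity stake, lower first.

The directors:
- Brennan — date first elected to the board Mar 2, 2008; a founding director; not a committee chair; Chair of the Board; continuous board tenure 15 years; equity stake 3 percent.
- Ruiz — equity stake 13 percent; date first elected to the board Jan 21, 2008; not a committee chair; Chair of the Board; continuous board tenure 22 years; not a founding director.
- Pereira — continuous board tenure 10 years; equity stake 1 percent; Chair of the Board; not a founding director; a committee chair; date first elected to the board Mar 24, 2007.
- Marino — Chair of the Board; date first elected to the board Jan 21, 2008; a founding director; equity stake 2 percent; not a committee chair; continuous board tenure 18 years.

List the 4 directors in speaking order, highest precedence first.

By date first elected to the board (later first): Brennan (Mar 2, 2008); then Marino and Ruiz (both Jan 21, 2008); then Pereira (Mar 24, 2007).
Marino and Ruiz are each Chair of the Board, so the next rule applies.
Among Marino and Ruiz, by continuous board tenure (lower first): Marino (18 years) before Ruiz (22 years).
Full order: Brennan, Marino, Ruiz, Pereira.

Brennan, Marino, Ruiz, Pereira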